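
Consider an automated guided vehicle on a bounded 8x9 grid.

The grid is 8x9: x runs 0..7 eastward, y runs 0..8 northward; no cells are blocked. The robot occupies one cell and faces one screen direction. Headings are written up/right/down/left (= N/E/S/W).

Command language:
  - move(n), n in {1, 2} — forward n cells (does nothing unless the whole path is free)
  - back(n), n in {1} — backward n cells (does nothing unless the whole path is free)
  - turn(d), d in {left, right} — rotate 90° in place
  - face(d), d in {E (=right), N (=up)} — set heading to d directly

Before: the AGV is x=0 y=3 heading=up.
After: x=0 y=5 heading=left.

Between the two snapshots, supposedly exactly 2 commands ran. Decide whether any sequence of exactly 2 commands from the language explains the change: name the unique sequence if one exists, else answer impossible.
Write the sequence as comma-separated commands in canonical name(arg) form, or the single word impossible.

key: order matters: swapping move(2) and turn(left) lands elsewhere
start: x=0 y=3 heading=up
step 1 (move(2)): x=0 y=5 heading=up
step 2 (turn(left)): x=0 y=5 heading=left
all 49 alternatives checked — unique.

move(2), turn(left)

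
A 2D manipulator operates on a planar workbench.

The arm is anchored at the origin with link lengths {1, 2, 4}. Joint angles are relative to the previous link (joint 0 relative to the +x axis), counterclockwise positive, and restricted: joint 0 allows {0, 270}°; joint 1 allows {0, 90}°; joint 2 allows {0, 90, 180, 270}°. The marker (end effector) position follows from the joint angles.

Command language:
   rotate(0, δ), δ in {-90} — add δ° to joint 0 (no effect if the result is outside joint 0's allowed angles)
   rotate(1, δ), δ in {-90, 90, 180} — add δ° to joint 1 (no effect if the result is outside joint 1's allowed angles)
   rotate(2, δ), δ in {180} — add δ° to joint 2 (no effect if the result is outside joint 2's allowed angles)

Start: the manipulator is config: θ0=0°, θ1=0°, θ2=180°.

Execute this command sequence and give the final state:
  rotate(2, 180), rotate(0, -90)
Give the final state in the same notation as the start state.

config: θ0=270°, θ1=0°, θ2=0°

t0: config: θ0=0°, θ1=0°, θ2=180°
[1] after rotate(2, 180): config: θ0=0°, θ1=0°, θ2=0°
[2] after rotate(0, -90): config: θ0=270°, θ1=0°, θ2=0°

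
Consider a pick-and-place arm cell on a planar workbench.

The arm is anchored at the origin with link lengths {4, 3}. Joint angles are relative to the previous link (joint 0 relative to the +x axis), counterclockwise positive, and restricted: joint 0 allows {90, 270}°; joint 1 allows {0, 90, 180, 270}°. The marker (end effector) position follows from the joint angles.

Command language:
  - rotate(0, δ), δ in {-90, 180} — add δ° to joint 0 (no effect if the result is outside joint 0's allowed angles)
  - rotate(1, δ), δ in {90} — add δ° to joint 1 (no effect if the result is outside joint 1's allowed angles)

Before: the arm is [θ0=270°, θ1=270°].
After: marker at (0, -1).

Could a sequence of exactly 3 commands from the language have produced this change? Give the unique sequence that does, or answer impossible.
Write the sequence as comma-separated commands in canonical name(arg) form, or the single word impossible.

rotate(1, 90), rotate(1, 90), rotate(1, 90)

initial: [θ0=270°, θ1=270°]
[1] after rotate(1, 90): [θ0=270°, θ1=0°]
[2] after rotate(1, 90): [θ0=270°, θ1=90°]
[3] after rotate(1, 90): [θ0=270°, θ1=180°]
all 27 alternatives checked — unique.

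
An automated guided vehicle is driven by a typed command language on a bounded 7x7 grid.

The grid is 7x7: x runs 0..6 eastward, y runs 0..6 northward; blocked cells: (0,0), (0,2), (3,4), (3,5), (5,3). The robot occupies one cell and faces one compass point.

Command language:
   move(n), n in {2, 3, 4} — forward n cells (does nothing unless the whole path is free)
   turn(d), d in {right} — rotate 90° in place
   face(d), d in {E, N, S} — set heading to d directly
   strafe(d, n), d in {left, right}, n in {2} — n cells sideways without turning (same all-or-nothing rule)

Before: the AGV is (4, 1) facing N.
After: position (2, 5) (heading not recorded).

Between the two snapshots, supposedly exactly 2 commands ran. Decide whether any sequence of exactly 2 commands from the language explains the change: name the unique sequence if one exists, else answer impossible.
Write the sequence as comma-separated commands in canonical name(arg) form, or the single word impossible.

key: running move(4) before strafe(left, 2) would end elsewhere — order is forced
t0: (4, 1) facing N
1. strafe(left, 2) → (2, 1) facing N
2. move(4) → (2, 5) facing N
no other 2-command option fits: unique.

strafe(left, 2), move(4)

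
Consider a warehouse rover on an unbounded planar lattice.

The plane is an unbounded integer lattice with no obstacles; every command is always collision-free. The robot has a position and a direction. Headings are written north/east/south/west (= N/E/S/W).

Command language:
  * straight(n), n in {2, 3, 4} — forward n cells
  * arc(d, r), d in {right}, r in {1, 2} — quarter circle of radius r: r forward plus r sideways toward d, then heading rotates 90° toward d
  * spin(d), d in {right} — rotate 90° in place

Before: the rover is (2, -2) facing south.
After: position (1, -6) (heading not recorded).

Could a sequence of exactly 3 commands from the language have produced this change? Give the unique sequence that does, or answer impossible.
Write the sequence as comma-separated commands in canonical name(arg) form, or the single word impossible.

key: running spin(right) before straight(3) would end elsewhere — order is forced
initial: (2, -2) facing south
[1] after straight(3): (2, -5) facing south
[2] after arc(right, 1): (1, -6) facing west
[3] after spin(right): (1, -6) facing north
no rival 3-sequence matches.

straight(3), arc(right, 1), spin(right)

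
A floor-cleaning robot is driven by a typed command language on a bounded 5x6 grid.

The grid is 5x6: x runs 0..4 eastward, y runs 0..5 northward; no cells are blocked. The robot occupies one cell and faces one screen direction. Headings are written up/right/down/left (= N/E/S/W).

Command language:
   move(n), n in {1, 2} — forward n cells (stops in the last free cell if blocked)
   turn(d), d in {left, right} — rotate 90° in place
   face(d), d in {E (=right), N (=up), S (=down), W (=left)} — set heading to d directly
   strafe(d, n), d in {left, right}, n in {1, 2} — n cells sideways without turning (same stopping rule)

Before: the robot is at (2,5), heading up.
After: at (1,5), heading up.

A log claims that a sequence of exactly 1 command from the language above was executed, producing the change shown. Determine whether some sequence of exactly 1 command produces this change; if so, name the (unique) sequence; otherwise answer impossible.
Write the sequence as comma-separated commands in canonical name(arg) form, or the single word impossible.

strafe(left, 1)

key: heading stays N — the single command does not turn
start: at (2,5), heading up
t=1 strafe(left, 1) ⇒ at (1,5), heading up
all 12 alternatives checked — unique.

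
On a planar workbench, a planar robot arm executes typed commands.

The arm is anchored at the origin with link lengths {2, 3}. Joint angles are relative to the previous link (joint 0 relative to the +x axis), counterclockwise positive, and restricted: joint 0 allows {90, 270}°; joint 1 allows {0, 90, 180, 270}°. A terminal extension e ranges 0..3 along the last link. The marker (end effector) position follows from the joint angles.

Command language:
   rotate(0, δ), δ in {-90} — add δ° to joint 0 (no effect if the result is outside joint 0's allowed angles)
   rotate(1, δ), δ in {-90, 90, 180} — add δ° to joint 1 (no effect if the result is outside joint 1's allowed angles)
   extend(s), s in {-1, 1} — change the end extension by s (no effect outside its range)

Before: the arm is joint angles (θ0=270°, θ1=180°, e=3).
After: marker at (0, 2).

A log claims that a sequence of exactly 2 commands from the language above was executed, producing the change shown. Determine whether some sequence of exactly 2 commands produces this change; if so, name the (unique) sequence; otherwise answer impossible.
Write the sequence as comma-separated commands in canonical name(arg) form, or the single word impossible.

initial: joint angles (θ0=270°, θ1=180°, e=3)
t=1 extend(-1) ⇒ joint angles (θ0=270°, θ1=180°, e=2)
t=2 extend(-1) ⇒ joint angles (θ0=270°, θ1=180°, e=1)
no other 2-command option fits: unique.

extend(-1), extend(-1)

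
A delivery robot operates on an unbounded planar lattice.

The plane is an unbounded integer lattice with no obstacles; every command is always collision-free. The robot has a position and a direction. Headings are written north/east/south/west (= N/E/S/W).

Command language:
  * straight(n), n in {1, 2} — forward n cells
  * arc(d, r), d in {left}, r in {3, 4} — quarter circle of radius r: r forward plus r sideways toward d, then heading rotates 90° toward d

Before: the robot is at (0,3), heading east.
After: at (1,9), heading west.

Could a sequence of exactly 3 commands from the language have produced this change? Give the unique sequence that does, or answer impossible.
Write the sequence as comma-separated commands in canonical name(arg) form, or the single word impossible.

key: position moved to (1,9) AND the heading swung to W — translation plus rotation needed
initial: at (0,3), heading east
[1] after straight(1): at (1,3), heading east
[2] after arc(left, 3): at (4,6), heading north
[3] after arc(left, 3): at (1,9), heading west
all 64 alternatives checked — unique.

straight(1), arc(left, 3), arc(left, 3)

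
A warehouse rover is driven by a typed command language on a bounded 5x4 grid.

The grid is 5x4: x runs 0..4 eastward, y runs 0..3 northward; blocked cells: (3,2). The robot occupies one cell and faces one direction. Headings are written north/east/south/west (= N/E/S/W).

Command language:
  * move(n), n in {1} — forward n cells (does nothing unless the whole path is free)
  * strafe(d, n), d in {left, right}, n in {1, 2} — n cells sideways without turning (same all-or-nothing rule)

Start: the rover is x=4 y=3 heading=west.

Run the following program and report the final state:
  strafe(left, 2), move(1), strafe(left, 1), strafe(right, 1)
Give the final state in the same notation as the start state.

x=3 y=1 heading=west

start: x=4 y=3 heading=west
[1] after strafe(left, 2): x=4 y=1 heading=west
[2] after move(1): x=3 y=1 heading=west
[3] after strafe(left, 1): x=3 y=0 heading=west
[4] after strafe(right, 1): x=3 y=1 heading=west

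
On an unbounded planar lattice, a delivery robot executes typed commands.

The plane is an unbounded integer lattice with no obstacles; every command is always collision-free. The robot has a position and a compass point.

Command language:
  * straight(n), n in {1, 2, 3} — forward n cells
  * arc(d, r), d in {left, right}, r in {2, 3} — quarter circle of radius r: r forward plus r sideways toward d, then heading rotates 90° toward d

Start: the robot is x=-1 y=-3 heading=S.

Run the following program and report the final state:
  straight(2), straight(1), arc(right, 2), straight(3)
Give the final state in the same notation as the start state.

initial: x=-1 y=-3 heading=S
step 1 (straight(2)): x=-1 y=-5 heading=S
step 2 (straight(1)): x=-1 y=-6 heading=S
step 3 (arc(right, 2)): x=-3 y=-8 heading=W
step 4 (straight(3)): x=-6 y=-8 heading=W

x=-6 y=-8 heading=W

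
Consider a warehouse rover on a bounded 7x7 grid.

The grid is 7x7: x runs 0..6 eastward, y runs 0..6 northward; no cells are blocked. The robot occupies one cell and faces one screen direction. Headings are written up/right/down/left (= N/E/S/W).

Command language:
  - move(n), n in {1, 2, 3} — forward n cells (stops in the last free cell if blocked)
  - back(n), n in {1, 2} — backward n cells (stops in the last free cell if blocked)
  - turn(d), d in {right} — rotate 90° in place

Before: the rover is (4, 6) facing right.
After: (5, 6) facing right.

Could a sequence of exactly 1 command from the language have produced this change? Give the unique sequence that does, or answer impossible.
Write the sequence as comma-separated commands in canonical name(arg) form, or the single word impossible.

key: still facing E — the one step turns nothing
from: (4, 6) facing right
t=1 move(1) ⇒ (5, 6) facing right
no other 1-command option fits: unique.

move(1)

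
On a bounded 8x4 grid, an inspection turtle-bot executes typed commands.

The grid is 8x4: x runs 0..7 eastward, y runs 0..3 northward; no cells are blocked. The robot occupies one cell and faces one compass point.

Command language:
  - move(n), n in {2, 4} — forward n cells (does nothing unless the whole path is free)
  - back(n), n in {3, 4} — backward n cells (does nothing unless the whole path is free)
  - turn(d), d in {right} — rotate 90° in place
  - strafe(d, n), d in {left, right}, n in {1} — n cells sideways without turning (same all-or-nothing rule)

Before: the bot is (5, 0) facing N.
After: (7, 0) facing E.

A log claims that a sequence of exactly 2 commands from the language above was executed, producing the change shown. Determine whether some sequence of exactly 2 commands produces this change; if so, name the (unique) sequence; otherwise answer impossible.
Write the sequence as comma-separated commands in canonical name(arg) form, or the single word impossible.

key: cell and facing (now E) both changed — the 2 commands mix motion and turning
from: (5, 0) facing N
t=1 turn(right) ⇒ (5, 0) facing E
t=2 move(2) ⇒ (7, 0) facing E
no other 2-command option fits: unique.

turn(right), move(2)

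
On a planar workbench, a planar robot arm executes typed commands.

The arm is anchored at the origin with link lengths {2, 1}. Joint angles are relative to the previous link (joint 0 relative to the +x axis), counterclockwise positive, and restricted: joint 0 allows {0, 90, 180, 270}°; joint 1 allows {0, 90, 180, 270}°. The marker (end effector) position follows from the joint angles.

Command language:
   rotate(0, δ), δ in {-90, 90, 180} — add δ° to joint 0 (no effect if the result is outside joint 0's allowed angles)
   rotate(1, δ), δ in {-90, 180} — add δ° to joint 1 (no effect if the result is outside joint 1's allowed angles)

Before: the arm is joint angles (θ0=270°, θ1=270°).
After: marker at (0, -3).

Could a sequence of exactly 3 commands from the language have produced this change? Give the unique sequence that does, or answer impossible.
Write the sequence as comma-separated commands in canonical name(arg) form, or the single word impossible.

rotate(1, -90), rotate(1, -90), rotate(1, -90)

start: joint angles (θ0=270°, θ1=270°)
t=1 rotate(1, -90) ⇒ joint angles (θ0=270°, θ1=180°)
t=2 rotate(1, -90) ⇒ joint angles (θ0=270°, θ1=90°)
t=3 rotate(1, -90) ⇒ joint angles (θ0=270°, θ1=0°)
no other 3-command option fits: unique.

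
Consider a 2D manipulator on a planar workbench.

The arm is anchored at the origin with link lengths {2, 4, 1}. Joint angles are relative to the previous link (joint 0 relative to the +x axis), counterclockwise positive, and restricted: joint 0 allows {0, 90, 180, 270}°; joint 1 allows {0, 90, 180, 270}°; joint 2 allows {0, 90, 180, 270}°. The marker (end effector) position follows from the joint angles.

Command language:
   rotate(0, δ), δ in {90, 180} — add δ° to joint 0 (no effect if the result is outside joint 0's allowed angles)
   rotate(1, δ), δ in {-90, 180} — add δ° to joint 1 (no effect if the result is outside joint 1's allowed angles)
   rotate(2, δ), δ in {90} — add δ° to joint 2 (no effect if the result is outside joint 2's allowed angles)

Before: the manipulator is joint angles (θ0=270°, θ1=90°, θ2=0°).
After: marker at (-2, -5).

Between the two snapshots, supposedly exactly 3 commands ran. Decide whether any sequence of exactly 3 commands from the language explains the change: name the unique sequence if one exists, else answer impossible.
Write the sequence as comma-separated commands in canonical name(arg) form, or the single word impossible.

rotate(0, 90), rotate(0, 90), rotate(0, 90)

initial: joint angles (θ0=270°, θ1=90°, θ2=0°)
step 1 (rotate(0, 90)): joint angles (θ0=0°, θ1=90°, θ2=0°)
step 2 (rotate(0, 90)): joint angles (θ0=90°, θ1=90°, θ2=0°)
step 3 (rotate(0, 90)): joint angles (θ0=180°, θ1=90°, θ2=0°)
no rival 3-sequence matches.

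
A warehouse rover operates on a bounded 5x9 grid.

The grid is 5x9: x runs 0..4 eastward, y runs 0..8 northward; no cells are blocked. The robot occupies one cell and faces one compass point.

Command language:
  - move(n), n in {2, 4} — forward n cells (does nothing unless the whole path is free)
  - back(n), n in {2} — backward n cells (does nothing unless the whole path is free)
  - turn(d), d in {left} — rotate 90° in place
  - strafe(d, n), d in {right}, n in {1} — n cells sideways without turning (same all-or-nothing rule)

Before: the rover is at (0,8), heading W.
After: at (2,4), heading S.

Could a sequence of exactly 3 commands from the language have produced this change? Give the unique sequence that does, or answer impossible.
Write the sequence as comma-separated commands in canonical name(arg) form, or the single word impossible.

back(2), turn(left), move(4)

key: position moved to (2,4) AND the heading swung to S — translation plus rotation needed
t0: at (0,8), heading W
t=1 back(2) ⇒ at (2,8), heading W
t=2 turn(left) ⇒ at (2,8), heading S
t=3 move(4) ⇒ at (2,4), heading S
uniquely the one of 125 3-step routes that fits.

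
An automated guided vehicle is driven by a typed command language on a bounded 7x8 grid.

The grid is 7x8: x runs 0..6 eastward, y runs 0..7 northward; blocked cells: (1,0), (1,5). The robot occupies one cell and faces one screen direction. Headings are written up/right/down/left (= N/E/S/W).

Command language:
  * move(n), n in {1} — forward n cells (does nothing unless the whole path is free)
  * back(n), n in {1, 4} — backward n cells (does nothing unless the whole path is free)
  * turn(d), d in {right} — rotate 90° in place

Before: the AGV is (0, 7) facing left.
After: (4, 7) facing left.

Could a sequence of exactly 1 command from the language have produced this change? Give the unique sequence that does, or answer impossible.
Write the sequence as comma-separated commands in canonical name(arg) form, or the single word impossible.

back(4)

key: still facing W — the one step turns nothing
from: (0, 7) facing left
step 1 (back(4)): (4, 7) facing left
no rival 1-sequence matches.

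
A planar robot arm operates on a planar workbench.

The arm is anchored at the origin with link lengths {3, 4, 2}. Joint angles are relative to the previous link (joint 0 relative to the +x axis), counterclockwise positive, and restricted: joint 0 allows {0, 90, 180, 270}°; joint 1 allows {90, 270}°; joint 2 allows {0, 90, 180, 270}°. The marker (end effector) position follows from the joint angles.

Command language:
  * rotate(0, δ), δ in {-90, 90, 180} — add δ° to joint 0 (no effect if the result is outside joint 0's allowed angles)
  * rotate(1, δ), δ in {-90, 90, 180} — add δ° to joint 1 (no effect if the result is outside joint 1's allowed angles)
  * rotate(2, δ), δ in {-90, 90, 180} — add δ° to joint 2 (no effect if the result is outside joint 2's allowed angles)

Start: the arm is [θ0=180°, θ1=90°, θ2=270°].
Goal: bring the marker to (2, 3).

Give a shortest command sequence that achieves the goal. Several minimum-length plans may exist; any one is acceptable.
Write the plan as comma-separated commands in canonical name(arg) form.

rotate(1, 180), rotate(2, -90), rotate(0, -90)

t0: [θ0=180°, θ1=90°, θ2=270°]
[1] after rotate(1, 180): [θ0=180°, θ1=270°, θ2=270°]
[2] after rotate(2, -90): [θ0=180°, θ1=270°, θ2=180°]
[3] after rotate(0, -90): [θ0=90°, θ1=270°, θ2=180°]
no 2-step plan works, so 3 is optimal.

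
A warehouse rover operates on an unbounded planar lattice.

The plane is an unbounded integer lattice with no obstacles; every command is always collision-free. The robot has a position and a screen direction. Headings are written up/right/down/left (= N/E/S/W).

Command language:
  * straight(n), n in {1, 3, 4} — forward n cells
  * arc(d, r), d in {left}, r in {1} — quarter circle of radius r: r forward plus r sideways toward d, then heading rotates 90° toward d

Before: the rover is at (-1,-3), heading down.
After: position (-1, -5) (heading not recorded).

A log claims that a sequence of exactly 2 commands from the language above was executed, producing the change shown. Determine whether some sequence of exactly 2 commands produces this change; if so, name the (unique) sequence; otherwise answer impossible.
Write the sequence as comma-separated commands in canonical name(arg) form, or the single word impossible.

begin: at (-1,-3), heading down
[1] after straight(1): at (-1,-4), heading down
[2] after straight(1): at (-1,-5), heading down
no rival 2-sequence matches.

straight(1), straight(1)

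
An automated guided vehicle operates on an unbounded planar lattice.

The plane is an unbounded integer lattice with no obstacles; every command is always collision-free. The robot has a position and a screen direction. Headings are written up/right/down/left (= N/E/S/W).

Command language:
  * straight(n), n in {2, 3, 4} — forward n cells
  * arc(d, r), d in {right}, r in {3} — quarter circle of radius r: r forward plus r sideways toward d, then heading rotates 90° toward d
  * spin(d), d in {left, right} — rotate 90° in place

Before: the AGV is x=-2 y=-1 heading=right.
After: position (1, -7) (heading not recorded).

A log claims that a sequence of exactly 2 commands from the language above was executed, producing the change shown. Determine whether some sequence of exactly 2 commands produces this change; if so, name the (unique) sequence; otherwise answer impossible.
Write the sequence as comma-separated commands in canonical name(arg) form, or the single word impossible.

key: order matters: swapping arc(right, 3) and straight(3) lands elsewhere
from: x=-2 y=-1 heading=right
[1] after arc(right, 3): x=1 y=-4 heading=down
[2] after straight(3): x=1 y=-7 heading=down
no other 2-command option fits: unique.

arc(right, 3), straight(3)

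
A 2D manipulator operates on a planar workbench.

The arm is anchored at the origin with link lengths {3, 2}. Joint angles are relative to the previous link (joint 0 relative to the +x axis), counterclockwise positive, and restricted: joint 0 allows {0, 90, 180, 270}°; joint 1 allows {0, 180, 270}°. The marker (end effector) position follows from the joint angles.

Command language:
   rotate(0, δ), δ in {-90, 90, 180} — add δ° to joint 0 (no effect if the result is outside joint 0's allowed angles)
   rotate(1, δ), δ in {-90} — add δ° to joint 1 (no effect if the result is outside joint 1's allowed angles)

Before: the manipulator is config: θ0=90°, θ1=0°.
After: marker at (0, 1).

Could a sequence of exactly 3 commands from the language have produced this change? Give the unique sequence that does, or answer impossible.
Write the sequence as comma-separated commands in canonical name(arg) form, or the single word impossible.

from: config: θ0=90°, θ1=0°
1. rotate(1, -90) → config: θ0=90°, θ1=270°
2. rotate(1, -90) → config: θ0=90°, θ1=180°
3. rotate(1, -90) → config: θ0=90°, θ1=180°
uniquely the one of 64 3-step routes that fits.

rotate(1, -90), rotate(1, -90), rotate(1, -90)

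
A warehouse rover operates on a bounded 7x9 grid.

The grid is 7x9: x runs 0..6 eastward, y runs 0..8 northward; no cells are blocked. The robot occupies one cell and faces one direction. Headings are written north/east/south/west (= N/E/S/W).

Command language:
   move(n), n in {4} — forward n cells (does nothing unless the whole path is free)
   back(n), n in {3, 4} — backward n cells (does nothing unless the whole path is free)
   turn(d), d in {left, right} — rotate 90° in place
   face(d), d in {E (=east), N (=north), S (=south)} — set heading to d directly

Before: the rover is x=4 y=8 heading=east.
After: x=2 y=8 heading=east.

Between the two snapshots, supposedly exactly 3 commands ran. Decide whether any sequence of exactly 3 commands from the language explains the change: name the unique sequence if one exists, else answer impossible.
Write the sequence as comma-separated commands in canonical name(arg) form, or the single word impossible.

back(3), move(4), back(3)

key: still facing E at the end — nothing in the sequence rotates
start: x=4 y=8 heading=east
t=1 back(3) ⇒ x=1 y=8 heading=east
t=2 move(4) ⇒ x=5 y=8 heading=east
t=3 back(3) ⇒ x=2 y=8 heading=east
all 512 alternatives checked — unique.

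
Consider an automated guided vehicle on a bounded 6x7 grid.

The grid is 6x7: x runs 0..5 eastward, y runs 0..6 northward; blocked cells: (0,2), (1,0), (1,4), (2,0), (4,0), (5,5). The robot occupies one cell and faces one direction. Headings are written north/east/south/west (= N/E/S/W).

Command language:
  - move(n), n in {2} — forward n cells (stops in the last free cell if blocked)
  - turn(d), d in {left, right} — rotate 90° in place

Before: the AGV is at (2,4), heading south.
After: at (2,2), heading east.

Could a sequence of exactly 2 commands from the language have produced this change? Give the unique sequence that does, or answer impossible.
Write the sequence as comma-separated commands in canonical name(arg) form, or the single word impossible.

move(2), turn(left)

key: cell and facing (now E) both changed — the 2 commands mix motion and turning
t0: at (2,4), heading south
step 1 (move(2)): at (2,2), heading south
step 2 (turn(left)): at (2,2), heading east
all 9 alternatives checked — unique.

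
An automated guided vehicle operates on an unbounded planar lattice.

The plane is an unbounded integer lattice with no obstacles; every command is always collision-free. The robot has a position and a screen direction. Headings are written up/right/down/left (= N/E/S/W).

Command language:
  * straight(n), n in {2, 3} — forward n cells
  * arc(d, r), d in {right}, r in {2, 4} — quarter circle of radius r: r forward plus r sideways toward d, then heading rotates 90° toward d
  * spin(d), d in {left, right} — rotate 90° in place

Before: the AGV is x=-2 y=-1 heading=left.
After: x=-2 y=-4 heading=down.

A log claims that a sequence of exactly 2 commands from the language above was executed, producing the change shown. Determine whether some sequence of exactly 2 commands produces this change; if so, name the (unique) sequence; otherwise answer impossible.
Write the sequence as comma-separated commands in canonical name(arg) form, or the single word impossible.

spin(left), straight(3)

key: running straight(3) before spin(left) would end elsewhere — order is forced
begin: x=-2 y=-1 heading=left
1. spin(left) → x=-2 y=-1 heading=down
2. straight(3) → x=-2 y=-4 heading=down
no other 2-command option fits: unique.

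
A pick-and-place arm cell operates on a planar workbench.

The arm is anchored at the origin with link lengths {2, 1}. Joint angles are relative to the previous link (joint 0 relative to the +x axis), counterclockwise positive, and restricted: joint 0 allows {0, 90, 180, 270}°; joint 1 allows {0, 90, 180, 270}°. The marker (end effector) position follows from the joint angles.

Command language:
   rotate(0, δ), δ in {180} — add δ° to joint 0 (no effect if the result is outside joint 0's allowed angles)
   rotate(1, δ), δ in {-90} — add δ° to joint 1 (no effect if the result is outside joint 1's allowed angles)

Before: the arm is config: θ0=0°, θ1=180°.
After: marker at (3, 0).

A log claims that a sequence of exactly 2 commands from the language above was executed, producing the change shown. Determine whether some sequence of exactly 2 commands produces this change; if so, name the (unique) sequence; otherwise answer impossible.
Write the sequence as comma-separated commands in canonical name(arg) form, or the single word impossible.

rotate(1, -90), rotate(1, -90)

t0: config: θ0=0°, θ1=180°
step 1 (rotate(1, -90)): config: θ0=0°, θ1=90°
step 2 (rotate(1, -90)): config: θ0=0°, θ1=0°
uniquely the one of 4 2-step routes that fits.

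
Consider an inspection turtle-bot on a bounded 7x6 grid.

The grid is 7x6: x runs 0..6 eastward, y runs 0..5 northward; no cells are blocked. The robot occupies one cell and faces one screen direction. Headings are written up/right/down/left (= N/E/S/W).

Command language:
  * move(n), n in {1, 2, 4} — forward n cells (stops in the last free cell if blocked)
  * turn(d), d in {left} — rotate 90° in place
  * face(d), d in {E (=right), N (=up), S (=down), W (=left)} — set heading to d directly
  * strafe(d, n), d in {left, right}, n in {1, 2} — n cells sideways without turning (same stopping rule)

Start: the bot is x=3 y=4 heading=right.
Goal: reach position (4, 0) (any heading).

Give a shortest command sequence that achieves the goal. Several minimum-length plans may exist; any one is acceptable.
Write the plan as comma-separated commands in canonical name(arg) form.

strafe(right, 2), strafe(right, 2), move(1)

initial: x=3 y=4 heading=right
step 1 (strafe(right, 2)): x=3 y=2 heading=right
step 2 (strafe(right, 2)): x=3 y=0 heading=right
step 3 (move(1)): x=4 y=0 heading=right
shorter routes all fall short; 3 is best.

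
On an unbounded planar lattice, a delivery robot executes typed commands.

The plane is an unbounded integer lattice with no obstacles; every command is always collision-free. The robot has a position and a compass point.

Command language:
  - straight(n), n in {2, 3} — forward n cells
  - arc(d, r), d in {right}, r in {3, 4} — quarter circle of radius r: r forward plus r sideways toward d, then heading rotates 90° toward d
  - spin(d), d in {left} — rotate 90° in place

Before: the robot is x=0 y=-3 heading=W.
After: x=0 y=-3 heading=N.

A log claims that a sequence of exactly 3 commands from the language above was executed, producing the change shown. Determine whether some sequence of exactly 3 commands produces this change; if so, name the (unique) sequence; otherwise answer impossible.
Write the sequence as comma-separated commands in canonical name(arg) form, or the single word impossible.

key: (0,-3) unmoved — no command in the sequence translates
from: x=0 y=-3 heading=W
t=1 spin(left) ⇒ x=0 y=-3 heading=S
t=2 spin(left) ⇒ x=0 y=-3 heading=E
t=3 spin(left) ⇒ x=0 y=-3 heading=N
no other 3-command option fits: unique.

spin(left), spin(left), spin(left)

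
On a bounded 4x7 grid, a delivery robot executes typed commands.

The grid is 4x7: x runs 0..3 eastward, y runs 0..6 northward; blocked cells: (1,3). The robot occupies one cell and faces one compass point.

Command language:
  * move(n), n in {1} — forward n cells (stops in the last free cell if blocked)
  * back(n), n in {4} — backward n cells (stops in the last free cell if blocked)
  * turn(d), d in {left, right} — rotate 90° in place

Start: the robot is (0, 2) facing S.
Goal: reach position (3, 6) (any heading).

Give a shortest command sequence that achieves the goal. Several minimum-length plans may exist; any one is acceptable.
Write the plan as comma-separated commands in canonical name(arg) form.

back(4), turn(right), back(4)

from: (0, 2) facing S
[1] after back(4): (0, 6) facing S
[2] after turn(right): (0, 6) facing W
[3] after back(4): (3, 6) facing W
minimal: 3 command(s), checked below 3.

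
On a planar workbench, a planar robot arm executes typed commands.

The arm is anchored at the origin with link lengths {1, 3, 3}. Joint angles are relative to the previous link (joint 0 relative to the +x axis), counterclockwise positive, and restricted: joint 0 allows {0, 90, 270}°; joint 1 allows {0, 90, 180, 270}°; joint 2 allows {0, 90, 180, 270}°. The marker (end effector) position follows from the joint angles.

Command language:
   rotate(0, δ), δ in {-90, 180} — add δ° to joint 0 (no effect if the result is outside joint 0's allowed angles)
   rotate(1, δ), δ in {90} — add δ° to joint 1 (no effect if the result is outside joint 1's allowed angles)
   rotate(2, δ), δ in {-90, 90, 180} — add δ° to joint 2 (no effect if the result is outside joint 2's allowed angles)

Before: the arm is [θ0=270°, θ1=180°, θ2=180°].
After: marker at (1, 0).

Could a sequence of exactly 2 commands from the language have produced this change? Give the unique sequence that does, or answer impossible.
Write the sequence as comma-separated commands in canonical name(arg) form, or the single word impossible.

rotate(0, 180), rotate(0, -90)

key: order matters: swapping rotate(0, 180) and rotate(0, -90) lands elsewhere
from: [θ0=270°, θ1=180°, θ2=180°]
[1] after rotate(0, 180): [θ0=90°, θ1=180°, θ2=180°]
[2] after rotate(0, -90): [θ0=0°, θ1=180°, θ2=180°]
no other 2-command option fits: unique.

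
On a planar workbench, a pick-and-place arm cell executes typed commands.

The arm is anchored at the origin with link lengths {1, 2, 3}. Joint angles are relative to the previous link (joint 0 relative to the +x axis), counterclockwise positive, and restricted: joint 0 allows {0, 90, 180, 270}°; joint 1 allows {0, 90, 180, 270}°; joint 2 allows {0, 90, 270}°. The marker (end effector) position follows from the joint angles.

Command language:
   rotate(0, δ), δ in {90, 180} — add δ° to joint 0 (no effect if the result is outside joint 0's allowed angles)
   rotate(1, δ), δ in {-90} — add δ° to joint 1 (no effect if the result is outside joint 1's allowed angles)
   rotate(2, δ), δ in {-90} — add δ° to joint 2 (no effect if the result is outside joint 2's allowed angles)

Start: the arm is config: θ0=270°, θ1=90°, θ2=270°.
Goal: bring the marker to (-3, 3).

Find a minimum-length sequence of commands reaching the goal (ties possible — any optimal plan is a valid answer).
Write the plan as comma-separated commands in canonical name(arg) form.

start: config: θ0=270°, θ1=90°, θ2=270°
[1] after rotate(1, -90): config: θ0=270°, θ1=0°, θ2=270°
[2] after rotate(0, 180): config: θ0=90°, θ1=0°, θ2=270°
[3] after rotate(0, 90): config: θ0=180°, θ1=0°, θ2=270°
no 2-step plan works, so 3 is optimal.

rotate(1, -90), rotate(0, 180), rotate(0, 90)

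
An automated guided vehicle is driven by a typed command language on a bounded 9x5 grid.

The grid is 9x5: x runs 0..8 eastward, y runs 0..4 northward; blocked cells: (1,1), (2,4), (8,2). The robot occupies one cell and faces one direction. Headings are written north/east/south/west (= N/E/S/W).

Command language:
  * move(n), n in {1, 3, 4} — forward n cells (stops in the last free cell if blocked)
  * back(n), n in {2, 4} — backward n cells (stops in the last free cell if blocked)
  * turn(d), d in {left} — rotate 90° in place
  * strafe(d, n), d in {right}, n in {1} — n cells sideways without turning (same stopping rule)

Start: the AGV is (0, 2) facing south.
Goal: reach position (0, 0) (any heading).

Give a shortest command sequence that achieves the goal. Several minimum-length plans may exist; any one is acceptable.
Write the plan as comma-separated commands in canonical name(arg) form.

move(4)

from: (0, 2) facing south
step 1 (move(4)): (0, 0) facing south
shorter routes all fall short; 1 is best.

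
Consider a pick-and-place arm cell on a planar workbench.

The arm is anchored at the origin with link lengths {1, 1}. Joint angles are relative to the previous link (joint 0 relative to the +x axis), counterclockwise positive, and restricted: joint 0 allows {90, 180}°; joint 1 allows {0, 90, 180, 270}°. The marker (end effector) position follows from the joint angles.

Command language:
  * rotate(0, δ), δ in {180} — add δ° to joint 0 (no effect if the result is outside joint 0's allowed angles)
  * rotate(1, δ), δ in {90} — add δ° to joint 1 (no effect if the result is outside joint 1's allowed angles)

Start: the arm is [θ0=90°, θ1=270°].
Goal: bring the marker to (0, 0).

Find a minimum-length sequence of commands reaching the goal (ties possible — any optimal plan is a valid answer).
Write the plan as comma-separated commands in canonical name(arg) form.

rotate(1, 90), rotate(1, 90), rotate(1, 90)

t0: [θ0=90°, θ1=270°]
step 1 (rotate(1, 90)): [θ0=90°, θ1=0°]
step 2 (rotate(1, 90)): [θ0=90°, θ1=90°]
step 3 (rotate(1, 90)): [θ0=90°, θ1=180°]
shorter routes all fall short; 3 is best.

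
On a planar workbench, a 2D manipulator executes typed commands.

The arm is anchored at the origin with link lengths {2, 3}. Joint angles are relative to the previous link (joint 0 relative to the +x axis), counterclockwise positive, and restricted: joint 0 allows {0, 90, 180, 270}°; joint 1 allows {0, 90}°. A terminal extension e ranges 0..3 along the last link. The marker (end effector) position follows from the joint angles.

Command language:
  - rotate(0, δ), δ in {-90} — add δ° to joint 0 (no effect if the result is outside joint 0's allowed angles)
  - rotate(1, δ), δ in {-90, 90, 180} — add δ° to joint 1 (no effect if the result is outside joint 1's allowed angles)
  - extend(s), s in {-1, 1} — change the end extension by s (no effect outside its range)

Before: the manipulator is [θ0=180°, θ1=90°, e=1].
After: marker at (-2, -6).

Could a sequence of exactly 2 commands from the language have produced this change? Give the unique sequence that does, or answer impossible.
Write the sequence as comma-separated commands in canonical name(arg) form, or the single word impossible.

extend(1), extend(1)

initial: [θ0=180°, θ1=90°, e=1]
[1] after extend(1): [θ0=180°, θ1=90°, e=2]
[2] after extend(1): [θ0=180°, θ1=90°, e=3]
no other 2-command option fits: unique.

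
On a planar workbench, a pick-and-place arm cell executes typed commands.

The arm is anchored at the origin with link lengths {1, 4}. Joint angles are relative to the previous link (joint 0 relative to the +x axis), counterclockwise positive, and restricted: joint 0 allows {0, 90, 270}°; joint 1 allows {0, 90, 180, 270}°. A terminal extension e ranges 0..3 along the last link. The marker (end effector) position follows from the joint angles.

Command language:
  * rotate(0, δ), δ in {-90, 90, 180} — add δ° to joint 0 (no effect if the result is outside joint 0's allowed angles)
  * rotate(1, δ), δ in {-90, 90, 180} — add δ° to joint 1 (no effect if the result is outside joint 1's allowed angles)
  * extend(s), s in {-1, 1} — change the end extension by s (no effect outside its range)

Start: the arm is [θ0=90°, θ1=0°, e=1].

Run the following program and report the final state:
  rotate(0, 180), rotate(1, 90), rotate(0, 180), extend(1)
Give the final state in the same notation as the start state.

t0: [θ0=90°, θ1=0°, e=1]
step 1 (rotate(0, 180)): [θ0=270°, θ1=0°, e=1]
step 2 (rotate(1, 90)): [θ0=270°, θ1=90°, e=1]
step 3 (rotate(0, 180)): [θ0=90°, θ1=90°, e=1]
step 4 (extend(1)): [θ0=90°, θ1=90°, e=2]

[θ0=90°, θ1=90°, e=2]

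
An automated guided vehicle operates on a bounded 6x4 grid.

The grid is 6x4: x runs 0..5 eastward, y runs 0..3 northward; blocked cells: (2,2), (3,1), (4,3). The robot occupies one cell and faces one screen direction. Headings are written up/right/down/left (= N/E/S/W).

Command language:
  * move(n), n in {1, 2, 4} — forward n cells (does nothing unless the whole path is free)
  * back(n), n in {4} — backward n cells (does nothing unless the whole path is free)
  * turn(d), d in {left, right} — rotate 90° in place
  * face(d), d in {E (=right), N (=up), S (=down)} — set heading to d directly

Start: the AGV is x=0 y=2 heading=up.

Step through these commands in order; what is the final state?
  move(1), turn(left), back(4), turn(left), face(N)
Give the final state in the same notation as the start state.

x=0 y=3 heading=up

from: x=0 y=2 heading=up
t=1 move(1) ⇒ x=0 y=3 heading=up
t=2 turn(left) ⇒ x=0 y=3 heading=left
t=3 back(4) ⇒ x=0 y=3 heading=left
t=4 turn(left) ⇒ x=0 y=3 heading=down
t=5 face(N) ⇒ x=0 y=3 heading=up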